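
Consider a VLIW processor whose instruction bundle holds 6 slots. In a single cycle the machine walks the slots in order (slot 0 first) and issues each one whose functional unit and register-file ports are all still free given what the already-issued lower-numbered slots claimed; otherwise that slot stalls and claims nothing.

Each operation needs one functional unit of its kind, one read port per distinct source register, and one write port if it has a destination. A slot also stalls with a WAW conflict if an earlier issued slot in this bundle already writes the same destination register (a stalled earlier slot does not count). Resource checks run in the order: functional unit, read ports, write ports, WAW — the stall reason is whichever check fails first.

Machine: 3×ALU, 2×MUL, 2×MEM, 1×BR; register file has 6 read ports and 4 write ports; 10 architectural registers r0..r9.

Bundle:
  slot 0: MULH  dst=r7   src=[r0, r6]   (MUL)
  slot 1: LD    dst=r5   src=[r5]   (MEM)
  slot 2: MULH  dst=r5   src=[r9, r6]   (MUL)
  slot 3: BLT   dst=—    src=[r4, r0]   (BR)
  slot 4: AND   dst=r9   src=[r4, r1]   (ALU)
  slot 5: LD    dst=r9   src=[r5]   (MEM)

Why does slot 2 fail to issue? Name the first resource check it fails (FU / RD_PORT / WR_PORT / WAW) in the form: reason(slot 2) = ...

(0) want 1×MUL +2rd +1wr — yes → AL3|MU1|ME2|BR1|rd4|wr3
(1) want 1×MEM +1rd +1wr — yes → AL3|MU1|ME1|BR1|rd3|wr2
(2) want 1×MUL +2rd +1wr — WAW → AL3|MU1|ME1|BR1|rd3|wr2
(3) want 1×BR +2rd +0wr — yes → AL3|MU1|ME1|BR0|rd1|wr2
(4) want 1×ALU +2rd +1wr — RD_PORT → AL3|MU1|ME1|BR0|rd1|wr2
(5) want 1×MEM +1rd +1wr — yes → AL3|MU1|ME0|BR0|rd0|wr1

reason(slot 2) = WAW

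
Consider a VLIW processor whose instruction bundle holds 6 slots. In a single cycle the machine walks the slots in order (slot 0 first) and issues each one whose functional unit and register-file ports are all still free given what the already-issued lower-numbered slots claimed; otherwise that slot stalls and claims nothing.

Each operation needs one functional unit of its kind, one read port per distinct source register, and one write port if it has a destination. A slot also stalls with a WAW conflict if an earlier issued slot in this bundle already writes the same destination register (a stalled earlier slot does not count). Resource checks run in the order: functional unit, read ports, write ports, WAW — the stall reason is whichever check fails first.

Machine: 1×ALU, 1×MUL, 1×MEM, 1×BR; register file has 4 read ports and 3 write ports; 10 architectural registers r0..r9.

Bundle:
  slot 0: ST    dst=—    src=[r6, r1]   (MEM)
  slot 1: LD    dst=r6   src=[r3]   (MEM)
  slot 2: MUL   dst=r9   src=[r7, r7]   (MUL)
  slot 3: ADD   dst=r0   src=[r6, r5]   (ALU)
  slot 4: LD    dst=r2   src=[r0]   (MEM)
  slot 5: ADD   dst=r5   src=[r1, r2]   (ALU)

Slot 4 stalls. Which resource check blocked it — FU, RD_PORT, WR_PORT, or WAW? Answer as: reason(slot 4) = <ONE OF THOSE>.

#0 MEM src=r6,r1 dispatched  <A:1 Mu:1 Ld:0 B:1 rd:2 wr:3>
#1 MEM src=r3 held:FU  <A:1 Mu:1 Ld:0 B:1 rd:2 wr:3>
#2 MUL src=r7,r7 dispatched  <A:1 Mu:0 Ld:0 B:1 rd:1 wr:2>
#3 ALU src=r6,r5 held:RD_PORT  <A:1 Mu:0 Ld:0 B:1 rd:1 wr:2>
#4 MEM src=r0 held:FU  <A:1 Mu:0 Ld:0 B:1 rd:1 wr:2>
#5 ALU src=r1,r2 held:RD_PORT  <A:1 Mu:0 Ld:0 B:1 rd:1 wr:2>

reason(slot 4) = FU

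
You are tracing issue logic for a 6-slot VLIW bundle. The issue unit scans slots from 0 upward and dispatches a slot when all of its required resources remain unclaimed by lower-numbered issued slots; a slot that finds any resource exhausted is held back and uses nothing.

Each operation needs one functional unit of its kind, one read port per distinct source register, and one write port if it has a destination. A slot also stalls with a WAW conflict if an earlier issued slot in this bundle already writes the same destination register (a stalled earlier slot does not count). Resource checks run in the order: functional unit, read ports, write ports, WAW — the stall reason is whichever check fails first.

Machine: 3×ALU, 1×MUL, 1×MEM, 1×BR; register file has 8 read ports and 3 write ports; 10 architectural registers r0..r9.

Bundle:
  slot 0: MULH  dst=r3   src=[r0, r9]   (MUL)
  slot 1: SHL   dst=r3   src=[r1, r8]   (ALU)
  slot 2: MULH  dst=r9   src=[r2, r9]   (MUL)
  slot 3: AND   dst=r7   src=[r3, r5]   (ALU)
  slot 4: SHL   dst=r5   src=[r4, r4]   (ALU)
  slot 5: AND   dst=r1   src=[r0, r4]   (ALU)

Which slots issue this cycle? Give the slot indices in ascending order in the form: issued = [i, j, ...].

issued = [0, 3, 4]

  0. MUL→r3 ⇒ go  {3A/0Mu/1Ld/1B | 6r 2w}
  1. ALU→r3 ⇒ no(WAW)  {3A/0Mu/1Ld/1B | 6r 2w}
  2. MUL→r9 ⇒ no(FU)  {3A/0Mu/1Ld/1B | 6r 2w}
  3. ALU→r7 ⇒ go  {2A/0Mu/1Ld/1B | 4r 1w}
  4. ALU→r5 ⇒ go  {1A/0Mu/1Ld/1B | 3r 0w}
  5. ALU→r1 ⇒ no(WR_PORT)  {1A/0Mu/1Ld/1B | 3r 0w}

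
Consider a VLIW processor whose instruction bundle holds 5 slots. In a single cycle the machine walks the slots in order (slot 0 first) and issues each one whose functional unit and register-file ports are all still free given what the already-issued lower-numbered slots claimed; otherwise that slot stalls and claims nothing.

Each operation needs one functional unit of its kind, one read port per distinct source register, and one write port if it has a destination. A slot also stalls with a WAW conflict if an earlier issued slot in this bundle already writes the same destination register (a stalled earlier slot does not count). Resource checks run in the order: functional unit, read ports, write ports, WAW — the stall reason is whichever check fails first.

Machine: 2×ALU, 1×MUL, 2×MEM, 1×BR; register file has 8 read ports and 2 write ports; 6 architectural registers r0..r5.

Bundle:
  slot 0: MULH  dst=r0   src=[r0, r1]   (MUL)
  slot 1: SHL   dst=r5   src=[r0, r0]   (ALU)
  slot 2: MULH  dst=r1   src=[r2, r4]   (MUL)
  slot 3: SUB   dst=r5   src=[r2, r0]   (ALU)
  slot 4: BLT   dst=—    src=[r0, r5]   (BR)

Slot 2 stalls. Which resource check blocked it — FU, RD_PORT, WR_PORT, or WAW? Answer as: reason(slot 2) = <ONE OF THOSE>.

  0. MUL→r0 ⇒ go  {2A/0Mu/2Ld/1B | 6r 1w}
  1. ALU→r5 ⇒ go  {1A/0Mu/2Ld/1B | 5r 0w}
  2. MUL→r1 ⇒ no(FU)  {1A/0Mu/2Ld/1B | 5r 0w}
  3. ALU→r5 ⇒ no(WR_PORT)  {1A/0Mu/2Ld/1B | 5r 0w}
  4. BR ⇒ go  {1A/0Mu/2Ld/0B | 3r 0w}

reason(slot 2) = FU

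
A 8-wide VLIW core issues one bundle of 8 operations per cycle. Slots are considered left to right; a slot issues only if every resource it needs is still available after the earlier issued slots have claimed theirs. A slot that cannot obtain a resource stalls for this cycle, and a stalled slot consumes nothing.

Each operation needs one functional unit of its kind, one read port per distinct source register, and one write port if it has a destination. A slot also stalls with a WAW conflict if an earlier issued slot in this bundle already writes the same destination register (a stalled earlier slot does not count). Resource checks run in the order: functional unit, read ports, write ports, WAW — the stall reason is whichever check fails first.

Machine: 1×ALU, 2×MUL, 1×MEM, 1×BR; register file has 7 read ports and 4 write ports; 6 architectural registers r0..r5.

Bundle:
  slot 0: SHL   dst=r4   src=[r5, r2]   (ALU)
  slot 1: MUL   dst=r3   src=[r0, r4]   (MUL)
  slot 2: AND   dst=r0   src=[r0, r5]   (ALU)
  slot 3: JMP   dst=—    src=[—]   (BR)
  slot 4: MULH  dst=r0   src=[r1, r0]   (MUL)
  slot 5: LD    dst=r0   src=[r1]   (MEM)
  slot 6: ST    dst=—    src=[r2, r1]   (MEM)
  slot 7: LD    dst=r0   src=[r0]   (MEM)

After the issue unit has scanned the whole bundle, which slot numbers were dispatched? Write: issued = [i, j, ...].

issued = [0, 1, 3, 4]

(0) want 1×ALU +2rd +1wr — yes → AL0|MU2|ME1|BR1|rd5|wr3
(1) want 1×MUL +2rd +1wr — yes → AL0|MU1|ME1|BR1|rd3|wr2
(2) want 1×ALU +2rd +1wr — FU → AL0|MU1|ME1|BR1|rd3|wr2
(3) want 1×BR +0rd +0wr — yes → AL0|MU1|ME1|BR0|rd3|wr2
(4) want 1×MUL +2rd +1wr — yes → AL0|MU0|ME1|BR0|rd1|wr1
(5) want 1×MEM +1rd +1wr — WAW → AL0|MU0|ME1|BR0|rd1|wr1
(6) want 1×MEM +2rd +0wr — RD_PORT → AL0|MU0|ME1|BR0|rd1|wr1
(7) want 1×MEM +1rd +1wr — WAW → AL0|MU0|ME1|BR0|rd1|wr1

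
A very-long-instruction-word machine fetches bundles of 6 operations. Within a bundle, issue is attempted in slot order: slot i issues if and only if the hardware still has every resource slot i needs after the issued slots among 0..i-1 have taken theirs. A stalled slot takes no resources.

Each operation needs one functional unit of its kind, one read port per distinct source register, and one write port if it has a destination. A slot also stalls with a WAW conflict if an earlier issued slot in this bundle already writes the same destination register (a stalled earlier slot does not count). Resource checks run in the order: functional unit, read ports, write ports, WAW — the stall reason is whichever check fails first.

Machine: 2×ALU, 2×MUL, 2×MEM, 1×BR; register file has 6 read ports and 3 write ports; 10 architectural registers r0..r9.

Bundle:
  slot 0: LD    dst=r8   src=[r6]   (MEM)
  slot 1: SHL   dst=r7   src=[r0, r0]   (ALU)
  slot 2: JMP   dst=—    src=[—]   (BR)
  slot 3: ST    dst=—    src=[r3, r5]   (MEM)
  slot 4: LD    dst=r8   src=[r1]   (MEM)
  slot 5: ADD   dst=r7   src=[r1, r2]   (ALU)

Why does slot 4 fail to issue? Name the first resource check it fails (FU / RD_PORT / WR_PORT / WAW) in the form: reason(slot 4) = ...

slot 0 (MEM): ISSUE — free A2,Mu2,Ld1,B1 rp5 wp2
slot 1 (ALU): ISSUE — free A1,Mu2,Ld1,B1 rp4 wp1
slot 2 (BR): ISSUE — free A1,Mu2,Ld1,B0 rp4 wp1
slot 3 (MEM): ISSUE — free A1,Mu2,Ld0,B0 rp2 wp1
slot 4 (MEM): stall FU — free A1,Mu2,Ld0,B0 rp2 wp1
slot 5 (ALU): stall WAW — free A1,Mu2,Ld0,B0 rp2 wp1

reason(slot 4) = FU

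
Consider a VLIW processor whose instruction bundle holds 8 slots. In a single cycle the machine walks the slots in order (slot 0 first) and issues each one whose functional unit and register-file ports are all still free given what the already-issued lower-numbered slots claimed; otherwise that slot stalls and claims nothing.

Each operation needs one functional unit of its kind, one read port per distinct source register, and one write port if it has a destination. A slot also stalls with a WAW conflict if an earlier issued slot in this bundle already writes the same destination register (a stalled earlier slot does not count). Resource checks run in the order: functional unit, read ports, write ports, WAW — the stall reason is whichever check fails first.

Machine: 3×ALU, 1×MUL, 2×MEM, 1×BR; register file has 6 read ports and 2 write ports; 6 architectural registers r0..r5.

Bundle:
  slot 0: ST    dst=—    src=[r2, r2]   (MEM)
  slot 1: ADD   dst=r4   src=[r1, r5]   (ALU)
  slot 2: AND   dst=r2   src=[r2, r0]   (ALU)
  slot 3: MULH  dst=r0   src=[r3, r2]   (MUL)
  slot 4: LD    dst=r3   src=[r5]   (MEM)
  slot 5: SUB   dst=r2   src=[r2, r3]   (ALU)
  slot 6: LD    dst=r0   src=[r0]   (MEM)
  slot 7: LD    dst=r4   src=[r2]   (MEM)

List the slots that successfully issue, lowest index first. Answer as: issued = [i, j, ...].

issued = [0, 1, 2]

(0) want 1×MEM +1rd +0wr — yes → AL3|MU1|ME1|BR1|rd5|wr2
(1) want 1×ALU +2rd +1wr — yes → AL2|MU1|ME1|BR1|rd3|wr1
(2) want 1×ALU +2rd +1wr — yes → AL1|MU1|ME1|BR1|rd1|wr0
(3) want 1×MUL +2rd +1wr — RD_PORT → AL1|MU1|ME1|BR1|rd1|wr0
(4) want 1×MEM +1rd +1wr — WR_PORT → AL1|MU1|ME1|BR1|rd1|wr0
(5) want 1×ALU +2rd +1wr — RD_PORT → AL1|MU1|ME1|BR1|rd1|wr0
(6) want 1×MEM +1rd +1wr — WR_PORT → AL1|MU1|ME1|BR1|rd1|wr0
(7) want 1×MEM +1rd +1wr — WR_PORT → AL1|MU1|ME1|BR1|rd1|wr0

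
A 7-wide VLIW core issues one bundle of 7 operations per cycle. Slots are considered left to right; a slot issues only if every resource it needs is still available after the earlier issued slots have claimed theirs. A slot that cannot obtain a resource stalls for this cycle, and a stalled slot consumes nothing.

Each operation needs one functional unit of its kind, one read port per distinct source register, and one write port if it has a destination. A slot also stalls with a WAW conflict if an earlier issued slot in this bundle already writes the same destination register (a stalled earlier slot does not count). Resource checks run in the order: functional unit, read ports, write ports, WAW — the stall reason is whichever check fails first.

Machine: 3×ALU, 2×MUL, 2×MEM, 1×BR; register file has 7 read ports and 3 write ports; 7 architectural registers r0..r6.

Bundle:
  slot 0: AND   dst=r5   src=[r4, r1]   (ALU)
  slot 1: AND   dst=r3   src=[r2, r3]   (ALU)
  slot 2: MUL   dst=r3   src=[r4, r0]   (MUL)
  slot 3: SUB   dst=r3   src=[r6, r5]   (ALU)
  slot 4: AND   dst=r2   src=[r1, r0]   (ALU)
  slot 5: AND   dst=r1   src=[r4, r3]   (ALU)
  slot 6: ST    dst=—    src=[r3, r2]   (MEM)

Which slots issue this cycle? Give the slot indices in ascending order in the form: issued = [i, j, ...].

  0. ALU→r5 ⇒ go  {2A/2Mu/2Ld/1B | 5r 2w}
  1. ALU→r3 ⇒ go  {1A/2Mu/2Ld/1B | 3r 1w}
  2. MUL→r3 ⇒ no(WAW)  {1A/2Mu/2Ld/1B | 3r 1w}
  3. ALU→r3 ⇒ no(WAW)  {1A/2Mu/2Ld/1B | 3r 1w}
  4. ALU→r2 ⇒ go  {0A/2Mu/2Ld/1B | 1r 0w}
  5. ALU→r1 ⇒ no(FU)  {0A/2Mu/2Ld/1B | 1r 0w}
  6. MEM ⇒ no(RD_PORT)  {0A/2Mu/2Ld/1B | 1r 0w}

issued = [0, 1, 4]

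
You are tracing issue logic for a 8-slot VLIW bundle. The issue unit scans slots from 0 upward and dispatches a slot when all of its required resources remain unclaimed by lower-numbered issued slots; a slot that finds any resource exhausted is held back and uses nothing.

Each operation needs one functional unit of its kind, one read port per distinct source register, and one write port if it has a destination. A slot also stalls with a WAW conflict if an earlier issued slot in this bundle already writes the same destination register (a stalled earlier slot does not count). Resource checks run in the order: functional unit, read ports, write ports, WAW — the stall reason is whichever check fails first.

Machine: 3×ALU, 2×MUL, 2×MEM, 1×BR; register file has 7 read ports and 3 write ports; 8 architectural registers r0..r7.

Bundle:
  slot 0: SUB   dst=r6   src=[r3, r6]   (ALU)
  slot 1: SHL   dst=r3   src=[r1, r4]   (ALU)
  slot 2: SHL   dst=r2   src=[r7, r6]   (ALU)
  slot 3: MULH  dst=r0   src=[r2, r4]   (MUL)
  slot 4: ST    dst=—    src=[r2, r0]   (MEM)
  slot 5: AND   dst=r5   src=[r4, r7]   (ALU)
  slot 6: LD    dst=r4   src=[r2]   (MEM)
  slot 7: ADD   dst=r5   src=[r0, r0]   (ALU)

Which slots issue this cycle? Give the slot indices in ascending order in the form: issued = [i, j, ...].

issued = [0, 1, 2]

  0. ALU→r6 ⇒ go  {2A/2Mu/2Ld/1B | 5r 2w}
  1. ALU→r3 ⇒ go  {1A/2Mu/2Ld/1B | 3r 1w}
  2. ALU→r2 ⇒ go  {0A/2Mu/2Ld/1B | 1r 0w}
  3. MUL→r0 ⇒ no(RD_PORT)  {0A/2Mu/2Ld/1B | 1r 0w}
  4. MEM ⇒ no(RD_PORT)  {0A/2Mu/2Ld/1B | 1r 0w}
  5. ALU→r5 ⇒ no(FU)  {0A/2Mu/2Ld/1B | 1r 0w}
  6. MEM→r4 ⇒ no(WR_PORT)  {0A/2Mu/2Ld/1B | 1r 0w}
  7. ALU→r5 ⇒ no(FU)  {0A/2Mu/2Ld/1B | 1r 0w}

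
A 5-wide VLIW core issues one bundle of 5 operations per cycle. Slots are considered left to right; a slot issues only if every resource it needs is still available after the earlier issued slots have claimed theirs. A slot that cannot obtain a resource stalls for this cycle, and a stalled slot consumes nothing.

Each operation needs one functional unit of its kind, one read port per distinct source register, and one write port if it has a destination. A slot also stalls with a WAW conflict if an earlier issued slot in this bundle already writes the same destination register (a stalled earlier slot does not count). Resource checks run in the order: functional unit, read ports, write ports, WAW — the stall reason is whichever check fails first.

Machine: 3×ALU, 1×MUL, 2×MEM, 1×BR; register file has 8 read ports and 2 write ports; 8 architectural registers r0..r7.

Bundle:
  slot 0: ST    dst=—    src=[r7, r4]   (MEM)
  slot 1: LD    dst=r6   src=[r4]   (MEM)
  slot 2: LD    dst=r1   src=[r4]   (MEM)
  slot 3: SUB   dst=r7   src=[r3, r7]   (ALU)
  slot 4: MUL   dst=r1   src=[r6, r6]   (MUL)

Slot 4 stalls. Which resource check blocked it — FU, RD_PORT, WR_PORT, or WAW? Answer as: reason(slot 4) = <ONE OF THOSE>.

reason(slot 4) = WR_PORT

#0 MEM src=r7,r4 dispatched  <A:3 Mu:1 Ld:1 B:1 rd:6 wr:2>
#1 MEM src=r4 dispatched  <A:3 Mu:1 Ld:0 B:1 rd:5 wr:1>
#2 MEM src=r4 held:FU  <A:3 Mu:1 Ld:0 B:1 rd:5 wr:1>
#3 ALU src=r3,r7 dispatched  <A:2 Mu:1 Ld:0 B:1 rd:3 wr:0>
#4 MUL src=r6,r6 held:WR_PORT  <A:2 Mu:1 Ld:0 B:1 rd:3 wr:0>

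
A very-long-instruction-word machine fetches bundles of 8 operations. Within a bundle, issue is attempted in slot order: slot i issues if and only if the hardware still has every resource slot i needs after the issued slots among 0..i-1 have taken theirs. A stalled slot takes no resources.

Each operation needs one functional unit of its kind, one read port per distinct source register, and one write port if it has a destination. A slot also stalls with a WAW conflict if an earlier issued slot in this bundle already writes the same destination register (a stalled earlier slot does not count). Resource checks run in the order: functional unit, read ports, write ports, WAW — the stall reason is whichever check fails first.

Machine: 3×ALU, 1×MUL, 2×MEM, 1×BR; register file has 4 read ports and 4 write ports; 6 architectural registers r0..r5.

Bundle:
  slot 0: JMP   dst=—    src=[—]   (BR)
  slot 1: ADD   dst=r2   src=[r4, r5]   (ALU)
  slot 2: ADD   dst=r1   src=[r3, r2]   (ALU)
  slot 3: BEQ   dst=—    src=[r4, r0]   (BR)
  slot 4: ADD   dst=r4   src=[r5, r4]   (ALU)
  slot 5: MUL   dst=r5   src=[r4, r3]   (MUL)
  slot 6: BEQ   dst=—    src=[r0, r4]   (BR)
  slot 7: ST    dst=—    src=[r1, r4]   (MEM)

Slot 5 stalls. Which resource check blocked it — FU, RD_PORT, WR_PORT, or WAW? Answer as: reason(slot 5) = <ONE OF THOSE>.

reason(slot 5) = RD_PORT

#0 BR src=- dispatched  <A:3 Mu:1 Ld:2 B:0 rd:4 wr:4>
#1 ALU src=r4,r5 dispatched  <A:2 Mu:1 Ld:2 B:0 rd:2 wr:3>
#2 ALU src=r3,r2 dispatched  <A:1 Mu:1 Ld:2 B:0 rd:0 wr:2>
#3 BR src=r4,r0 held:FU  <A:1 Mu:1 Ld:2 B:0 rd:0 wr:2>
#4 ALU src=r5,r4 held:RD_PORT  <A:1 Mu:1 Ld:2 B:0 rd:0 wr:2>
#5 MUL src=r4,r3 held:RD_PORT  <A:1 Mu:1 Ld:2 B:0 rd:0 wr:2>
#6 BR src=r0,r4 held:FU  <A:1 Mu:1 Ld:2 B:0 rd:0 wr:2>
#7 MEM src=r1,r4 held:RD_PORT  <A:1 Mu:1 Ld:2 B:0 rd:0 wr:2>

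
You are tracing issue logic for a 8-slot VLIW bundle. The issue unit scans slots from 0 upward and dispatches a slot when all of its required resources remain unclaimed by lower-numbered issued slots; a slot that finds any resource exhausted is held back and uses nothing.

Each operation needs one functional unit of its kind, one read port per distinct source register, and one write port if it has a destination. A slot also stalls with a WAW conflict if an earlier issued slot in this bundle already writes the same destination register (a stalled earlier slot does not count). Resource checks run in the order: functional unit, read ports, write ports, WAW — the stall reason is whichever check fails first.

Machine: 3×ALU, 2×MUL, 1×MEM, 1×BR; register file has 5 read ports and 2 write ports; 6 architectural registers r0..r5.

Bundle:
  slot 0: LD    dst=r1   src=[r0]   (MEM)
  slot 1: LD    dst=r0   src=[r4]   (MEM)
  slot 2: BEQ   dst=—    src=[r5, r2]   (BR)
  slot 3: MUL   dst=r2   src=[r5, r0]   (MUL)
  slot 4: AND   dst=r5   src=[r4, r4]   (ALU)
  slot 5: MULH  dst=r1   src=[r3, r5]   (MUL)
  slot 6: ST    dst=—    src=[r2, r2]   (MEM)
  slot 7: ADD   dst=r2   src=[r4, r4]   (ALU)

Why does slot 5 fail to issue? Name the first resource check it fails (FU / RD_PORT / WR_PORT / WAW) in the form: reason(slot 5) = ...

  0. MEM→r1 ⇒ go  {3A/2Mu/0Ld/1B | 4r 1w}
  1. MEM→r0 ⇒ no(FU)  {3A/2Mu/0Ld/1B | 4r 1w}
  2. BR ⇒ go  {3A/2Mu/0Ld/0B | 2r 1w}
  3. MUL→r2 ⇒ go  {3A/1Mu/0Ld/0B | 0r 0w}
  4. ALU→r5 ⇒ no(RD_PORT)  {3A/1Mu/0Ld/0B | 0r 0w}
  5. MUL→r1 ⇒ no(RD_PORT)  {3A/1Mu/0Ld/0B | 0r 0w}
  6. MEM ⇒ no(FU)  {3A/1Mu/0Ld/0B | 0r 0w}
  7. ALU→r2 ⇒ no(RD_PORT)  {3A/1Mu/0Ld/0B | 0r 0w}

reason(slot 5) = RD_PORT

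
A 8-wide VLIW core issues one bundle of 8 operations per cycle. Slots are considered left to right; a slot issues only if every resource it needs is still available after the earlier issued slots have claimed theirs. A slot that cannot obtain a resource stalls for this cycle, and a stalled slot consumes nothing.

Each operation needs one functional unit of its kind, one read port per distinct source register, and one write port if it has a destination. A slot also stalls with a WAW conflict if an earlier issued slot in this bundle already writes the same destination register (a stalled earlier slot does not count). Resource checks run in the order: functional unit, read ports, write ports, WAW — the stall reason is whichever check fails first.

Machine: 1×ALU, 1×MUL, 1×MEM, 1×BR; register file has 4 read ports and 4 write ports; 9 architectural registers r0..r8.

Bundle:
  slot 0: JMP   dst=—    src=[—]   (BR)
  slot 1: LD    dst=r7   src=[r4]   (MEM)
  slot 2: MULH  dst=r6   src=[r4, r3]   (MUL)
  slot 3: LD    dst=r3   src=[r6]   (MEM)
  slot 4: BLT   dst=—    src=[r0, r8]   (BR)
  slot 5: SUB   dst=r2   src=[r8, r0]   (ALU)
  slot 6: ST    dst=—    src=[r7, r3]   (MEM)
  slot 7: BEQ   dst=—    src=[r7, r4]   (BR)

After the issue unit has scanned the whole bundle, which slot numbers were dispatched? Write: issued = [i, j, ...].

issued = [0, 1, 2]

#0 BR src=- dispatched  <A:1 Mu:1 Ld:1 B:0 rd:4 wr:4>
#1 MEM src=r4 dispatched  <A:1 Mu:1 Ld:0 B:0 rd:3 wr:3>
#2 MUL src=r4,r3 dispatched  <A:1 Mu:0 Ld:0 B:0 rd:1 wr:2>
#3 MEM src=r6 held:FU  <A:1 Mu:0 Ld:0 B:0 rd:1 wr:2>
#4 BR src=r0,r8 held:FU  <A:1 Mu:0 Ld:0 B:0 rd:1 wr:2>
#5 ALU src=r8,r0 held:RD_PORT  <A:1 Mu:0 Ld:0 B:0 rd:1 wr:2>
#6 MEM src=r7,r3 held:FU  <A:1 Mu:0 Ld:0 B:0 rd:1 wr:2>
#7 BR src=r7,r4 held:FU  <A:1 Mu:0 Ld:0 B:0 rd:1 wr:2>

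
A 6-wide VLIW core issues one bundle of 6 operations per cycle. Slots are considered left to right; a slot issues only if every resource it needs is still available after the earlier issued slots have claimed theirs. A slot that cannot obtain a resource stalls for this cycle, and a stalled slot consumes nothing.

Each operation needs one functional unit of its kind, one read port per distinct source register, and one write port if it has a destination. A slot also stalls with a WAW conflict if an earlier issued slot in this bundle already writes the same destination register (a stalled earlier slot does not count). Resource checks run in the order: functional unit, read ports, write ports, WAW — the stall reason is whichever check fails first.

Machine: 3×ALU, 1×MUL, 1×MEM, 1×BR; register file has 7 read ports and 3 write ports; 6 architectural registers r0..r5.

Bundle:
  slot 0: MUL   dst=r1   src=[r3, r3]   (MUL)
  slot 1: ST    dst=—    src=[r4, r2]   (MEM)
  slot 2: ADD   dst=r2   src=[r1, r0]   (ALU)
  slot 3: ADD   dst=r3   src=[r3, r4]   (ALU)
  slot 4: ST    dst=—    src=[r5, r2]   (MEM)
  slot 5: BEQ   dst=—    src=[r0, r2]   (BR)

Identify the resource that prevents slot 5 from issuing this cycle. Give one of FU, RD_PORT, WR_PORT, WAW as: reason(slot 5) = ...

reason(slot 5) = RD_PORT

(0) want 1×MUL +1rd +1wr — yes → AL3|MU0|ME1|BR1|rd6|wr2
(1) want 1×MEM +2rd +0wr — yes → AL3|MU0|ME0|BR1|rd4|wr2
(2) want 1×ALU +2rd +1wr — yes → AL2|MU0|ME0|BR1|rd2|wr1
(3) want 1×ALU +2rd +1wr — yes → AL1|MU0|ME0|BR1|rd0|wr0
(4) want 1×MEM +2rd +0wr — FU → AL1|MU0|ME0|BR1|rd0|wr0
(5) want 1×BR +2rd +0wr — RD_PORT → AL1|MU0|ME0|BR1|rd0|wr0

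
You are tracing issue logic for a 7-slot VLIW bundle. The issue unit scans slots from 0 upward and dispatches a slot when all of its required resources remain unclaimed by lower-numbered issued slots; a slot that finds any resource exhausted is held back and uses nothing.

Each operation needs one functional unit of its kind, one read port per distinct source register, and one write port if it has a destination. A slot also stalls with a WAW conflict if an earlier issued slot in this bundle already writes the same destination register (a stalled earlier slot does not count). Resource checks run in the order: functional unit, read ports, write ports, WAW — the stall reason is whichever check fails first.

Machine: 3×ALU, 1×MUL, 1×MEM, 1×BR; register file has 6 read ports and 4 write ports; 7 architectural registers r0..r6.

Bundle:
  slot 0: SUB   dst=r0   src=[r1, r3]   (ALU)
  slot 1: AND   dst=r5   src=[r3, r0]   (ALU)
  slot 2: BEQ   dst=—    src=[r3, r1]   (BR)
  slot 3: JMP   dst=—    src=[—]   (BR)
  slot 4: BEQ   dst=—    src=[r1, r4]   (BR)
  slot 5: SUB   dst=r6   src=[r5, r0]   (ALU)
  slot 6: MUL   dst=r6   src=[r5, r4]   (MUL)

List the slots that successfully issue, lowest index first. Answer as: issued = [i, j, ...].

slot 0 (ALU): ISSUE — free A2,Mu1,Ld1,B1 rp4 wp3
slot 1 (ALU): ISSUE — free A1,Mu1,Ld1,B1 rp2 wp2
slot 2 (BR): ISSUE — free A1,Mu1,Ld1,B0 rp0 wp2
slot 3 (BR): stall FU — free A1,Mu1,Ld1,B0 rp0 wp2
slot 4 (BR): stall FU — free A1,Mu1,Ld1,B0 rp0 wp2
slot 5 (ALU): stall RD_PORT — free A1,Mu1,Ld1,B0 rp0 wp2
slot 6 (MUL): stall RD_PORT — free A1,Mu1,Ld1,B0 rp0 wp2

issued = [0, 1, 2]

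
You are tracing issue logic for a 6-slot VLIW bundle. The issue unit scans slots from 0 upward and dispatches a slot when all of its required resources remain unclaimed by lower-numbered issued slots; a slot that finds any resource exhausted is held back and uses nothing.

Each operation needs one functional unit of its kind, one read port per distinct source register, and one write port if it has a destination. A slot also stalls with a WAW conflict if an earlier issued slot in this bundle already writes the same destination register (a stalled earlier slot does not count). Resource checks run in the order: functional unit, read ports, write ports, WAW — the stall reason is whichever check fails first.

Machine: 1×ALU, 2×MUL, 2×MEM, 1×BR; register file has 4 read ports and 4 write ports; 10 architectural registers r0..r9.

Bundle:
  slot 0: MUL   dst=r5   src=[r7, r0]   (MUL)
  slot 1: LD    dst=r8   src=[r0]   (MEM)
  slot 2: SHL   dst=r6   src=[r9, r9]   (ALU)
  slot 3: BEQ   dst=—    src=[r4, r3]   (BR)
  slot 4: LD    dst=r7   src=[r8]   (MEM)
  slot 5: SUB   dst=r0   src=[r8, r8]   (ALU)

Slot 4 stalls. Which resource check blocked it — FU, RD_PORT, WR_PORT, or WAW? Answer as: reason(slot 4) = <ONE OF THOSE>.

reason(slot 4) = RD_PORT

[0] MUL needs rd=2 wr=1: ok; after: ALU=1 MUL=1 MEM=2 BR=1, R=2, W=3
[1] MEM needs rd=1 wr=1: ok; after: ALU=1 MUL=1 MEM=1 BR=1, R=1, W=2
[2] ALU needs rd=1 wr=1: ok; after: ALU=0 MUL=1 MEM=1 BR=1, R=0, W=1
[3] BR needs rd=2 wr=0: RD_PORT; after: ALU=0 MUL=1 MEM=1 BR=1, R=0, W=1
[4] MEM needs rd=1 wr=1: RD_PORT; after: ALU=0 MUL=1 MEM=1 BR=1, R=0, W=1
[5] ALU needs rd=1 wr=1: FU; after: ALU=0 MUL=1 MEM=1 BR=1, R=0, W=1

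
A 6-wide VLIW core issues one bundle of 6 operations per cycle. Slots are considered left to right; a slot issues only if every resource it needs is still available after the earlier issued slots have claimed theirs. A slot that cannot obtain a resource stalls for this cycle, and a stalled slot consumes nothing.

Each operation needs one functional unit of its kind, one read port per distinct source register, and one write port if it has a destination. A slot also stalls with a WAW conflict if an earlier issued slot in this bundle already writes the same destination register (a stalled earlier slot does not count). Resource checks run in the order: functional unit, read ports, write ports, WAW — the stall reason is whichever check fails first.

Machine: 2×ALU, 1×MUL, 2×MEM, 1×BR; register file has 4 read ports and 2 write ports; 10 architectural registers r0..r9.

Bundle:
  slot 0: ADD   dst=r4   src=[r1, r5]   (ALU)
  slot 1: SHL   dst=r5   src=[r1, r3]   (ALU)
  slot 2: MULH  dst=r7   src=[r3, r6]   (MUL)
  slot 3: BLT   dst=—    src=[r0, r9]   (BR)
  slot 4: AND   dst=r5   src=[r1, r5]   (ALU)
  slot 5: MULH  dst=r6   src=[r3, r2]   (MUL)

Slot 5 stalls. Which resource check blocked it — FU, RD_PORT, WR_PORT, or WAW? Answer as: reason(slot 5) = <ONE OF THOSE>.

#0 ALU src=r1,r5 dispatched  <A:1 Mu:1 Ld:2 B:1 rd:2 wr:1>
#1 ALU src=r1,r3 dispatched  <A:0 Mu:1 Ld:2 B:1 rd:0 wr:0>
#2 MUL src=r3,r6 held:RD_PORT  <A:0 Mu:1 Ld:2 B:1 rd:0 wr:0>
#3 BR src=r0,r9 held:RD_PORT  <A:0 Mu:1 Ld:2 B:1 rd:0 wr:0>
#4 ALU src=r1,r5 held:FU  <A:0 Mu:1 Ld:2 B:1 rd:0 wr:0>
#5 MUL src=r3,r2 held:RD_PORT  <A:0 Mu:1 Ld:2 B:1 rd:0 wr:0>

reason(slot 5) = RD_PORT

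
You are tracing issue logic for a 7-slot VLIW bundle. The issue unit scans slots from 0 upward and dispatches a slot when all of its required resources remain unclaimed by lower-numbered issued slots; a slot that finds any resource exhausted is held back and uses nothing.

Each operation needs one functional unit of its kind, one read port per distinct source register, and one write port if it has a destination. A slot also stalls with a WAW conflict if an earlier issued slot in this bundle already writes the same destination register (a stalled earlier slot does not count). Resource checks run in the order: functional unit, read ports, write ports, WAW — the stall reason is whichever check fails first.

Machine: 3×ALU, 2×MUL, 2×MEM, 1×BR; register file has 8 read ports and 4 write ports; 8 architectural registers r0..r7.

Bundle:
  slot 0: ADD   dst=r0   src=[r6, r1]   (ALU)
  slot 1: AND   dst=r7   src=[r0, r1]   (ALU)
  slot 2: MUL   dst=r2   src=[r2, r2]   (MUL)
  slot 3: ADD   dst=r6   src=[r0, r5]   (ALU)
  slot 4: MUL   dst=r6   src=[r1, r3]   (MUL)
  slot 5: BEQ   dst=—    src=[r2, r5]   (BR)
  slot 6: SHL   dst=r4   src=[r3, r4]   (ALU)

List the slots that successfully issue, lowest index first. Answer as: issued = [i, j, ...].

issued = [0, 1, 2, 3]

  0. ALU→r0 ⇒ go  {2A/2Mu/2Ld/1B | 6r 3w}
  1. ALU→r7 ⇒ go  {1A/2Mu/2Ld/1B | 4r 2w}
  2. MUL→r2 ⇒ go  {1A/1Mu/2Ld/1B | 3r 1w}
  3. ALU→r6 ⇒ go  {0A/1Mu/2Ld/1B | 1r 0w}
  4. MUL→r6 ⇒ no(RD_PORT)  {0A/1Mu/2Ld/1B | 1r 0w}
  5. BR ⇒ no(RD_PORT)  {0A/1Mu/2Ld/1B | 1r 0w}
  6. ALU→r4 ⇒ no(FU)  {0A/1Mu/2Ld/1B | 1r 0w}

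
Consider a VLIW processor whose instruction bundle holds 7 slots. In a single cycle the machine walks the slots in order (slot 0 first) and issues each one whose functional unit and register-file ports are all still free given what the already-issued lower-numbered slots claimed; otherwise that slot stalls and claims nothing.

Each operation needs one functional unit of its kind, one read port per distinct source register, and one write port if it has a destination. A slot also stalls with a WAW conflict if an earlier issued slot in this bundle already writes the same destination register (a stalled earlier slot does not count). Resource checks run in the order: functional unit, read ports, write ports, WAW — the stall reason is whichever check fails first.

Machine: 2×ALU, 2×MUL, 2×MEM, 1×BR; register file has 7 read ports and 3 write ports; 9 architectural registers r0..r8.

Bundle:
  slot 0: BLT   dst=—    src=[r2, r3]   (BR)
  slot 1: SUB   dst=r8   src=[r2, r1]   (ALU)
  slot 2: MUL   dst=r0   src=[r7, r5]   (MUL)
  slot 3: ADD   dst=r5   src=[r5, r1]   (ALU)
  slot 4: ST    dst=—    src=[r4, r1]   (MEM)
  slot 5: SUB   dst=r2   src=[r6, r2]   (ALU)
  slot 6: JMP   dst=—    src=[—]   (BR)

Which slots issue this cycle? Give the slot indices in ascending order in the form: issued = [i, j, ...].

issued = [0, 1, 2]

slot 0 (BR): ISSUE — free A2,Mu2,Ld2,B0 rp5 wp3
slot 1 (ALU): ISSUE — free A1,Mu2,Ld2,B0 rp3 wp2
slot 2 (MUL): ISSUE — free A1,Mu1,Ld2,B0 rp1 wp1
slot 3 (ALU): stall RD_PORT — free A1,Mu1,Ld2,B0 rp1 wp1
slot 4 (MEM): stall RD_PORT — free A1,Mu1,Ld2,B0 rp1 wp1
slot 5 (ALU): stall RD_PORT — free A1,Mu1,Ld2,B0 rp1 wp1
slot 6 (BR): stall FU — free A1,Mu1,Ld2,B0 rp1 wp1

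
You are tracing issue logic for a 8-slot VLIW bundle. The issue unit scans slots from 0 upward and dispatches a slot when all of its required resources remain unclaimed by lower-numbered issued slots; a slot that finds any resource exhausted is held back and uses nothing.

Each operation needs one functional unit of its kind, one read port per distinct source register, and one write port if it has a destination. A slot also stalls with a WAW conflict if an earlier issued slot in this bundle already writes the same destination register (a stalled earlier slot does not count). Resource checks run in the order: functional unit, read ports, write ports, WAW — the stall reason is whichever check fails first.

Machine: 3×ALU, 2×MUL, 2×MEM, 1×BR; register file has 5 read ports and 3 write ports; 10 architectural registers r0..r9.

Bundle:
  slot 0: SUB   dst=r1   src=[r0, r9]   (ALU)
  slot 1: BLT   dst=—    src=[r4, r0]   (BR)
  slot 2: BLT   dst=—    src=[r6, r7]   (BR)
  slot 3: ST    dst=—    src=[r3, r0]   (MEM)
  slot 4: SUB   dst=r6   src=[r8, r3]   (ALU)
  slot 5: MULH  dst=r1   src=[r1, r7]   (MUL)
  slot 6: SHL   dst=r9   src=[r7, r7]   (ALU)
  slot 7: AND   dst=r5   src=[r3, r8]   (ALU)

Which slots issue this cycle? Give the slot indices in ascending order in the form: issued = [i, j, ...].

#0 ALU src=r0,r9 dispatched  <A:2 Mu:2 Ld:2 B:1 rd:3 wr:2>
#1 BR src=r4,r0 dispatched  <A:2 Mu:2 Ld:2 B:0 rd:1 wr:2>
#2 BR src=r6,r7 held:FU  <A:2 Mu:2 Ld:2 B:0 rd:1 wr:2>
#3 MEM src=r3,r0 held:RD_PORT  <A:2 Mu:2 Ld:2 B:0 rd:1 wr:2>
#4 ALU src=r8,r3 held:RD_PORT  <A:2 Mu:2 Ld:2 B:0 rd:1 wr:2>
#5 MUL src=r1,r7 held:RD_PORT  <A:2 Mu:2 Ld:2 B:0 rd:1 wr:2>
#6 ALU src=r7,r7 dispatched  <A:1 Mu:2 Ld:2 B:0 rd:0 wr:1>
#7 ALU src=r3,r8 held:RD_PORT  <A:1 Mu:2 Ld:2 B:0 rd:0 wr:1>

issued = [0, 1, 6]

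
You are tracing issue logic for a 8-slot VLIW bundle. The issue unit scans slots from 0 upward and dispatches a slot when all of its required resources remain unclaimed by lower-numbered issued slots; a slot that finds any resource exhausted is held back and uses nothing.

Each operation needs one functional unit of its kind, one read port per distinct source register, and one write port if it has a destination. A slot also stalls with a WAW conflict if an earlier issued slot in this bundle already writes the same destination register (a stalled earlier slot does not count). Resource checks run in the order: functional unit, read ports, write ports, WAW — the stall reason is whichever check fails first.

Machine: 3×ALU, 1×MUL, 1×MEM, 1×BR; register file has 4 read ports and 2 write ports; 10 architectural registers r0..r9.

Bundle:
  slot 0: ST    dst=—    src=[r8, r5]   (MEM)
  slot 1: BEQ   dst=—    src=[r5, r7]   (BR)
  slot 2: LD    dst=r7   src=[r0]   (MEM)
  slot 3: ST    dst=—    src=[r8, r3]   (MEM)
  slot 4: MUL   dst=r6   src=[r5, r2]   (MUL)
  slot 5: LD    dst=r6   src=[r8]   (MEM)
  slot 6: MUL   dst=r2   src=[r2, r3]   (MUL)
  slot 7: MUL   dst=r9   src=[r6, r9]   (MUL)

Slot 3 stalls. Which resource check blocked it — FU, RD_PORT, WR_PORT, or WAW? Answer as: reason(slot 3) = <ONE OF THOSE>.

#0 MEM src=r8,r5 dispatched  <A:3 Mu:1 Ld:0 B:1 rd:2 wr:2>
#1 BR src=r5,r7 dispatched  <A:3 Mu:1 Ld:0 B:0 rd:0 wr:2>
#2 MEM src=r0 held:FU  <A:3 Mu:1 Ld:0 B:0 rd:0 wr:2>
#3 MEM src=r8,r3 held:FU  <A:3 Mu:1 Ld:0 B:0 rd:0 wr:2>
#4 MUL src=r5,r2 held:RD_PORT  <A:3 Mu:1 Ld:0 B:0 rd:0 wr:2>
#5 MEM src=r8 held:FU  <A:3 Mu:1 Ld:0 B:0 rd:0 wr:2>
#6 MUL src=r2,r3 held:RD_PORT  <A:3 Mu:1 Ld:0 B:0 rd:0 wr:2>
#7 MUL src=r6,r9 held:RD_PORT  <A:3 Mu:1 Ld:0 B:0 rd:0 wr:2>

reason(slot 3) = FU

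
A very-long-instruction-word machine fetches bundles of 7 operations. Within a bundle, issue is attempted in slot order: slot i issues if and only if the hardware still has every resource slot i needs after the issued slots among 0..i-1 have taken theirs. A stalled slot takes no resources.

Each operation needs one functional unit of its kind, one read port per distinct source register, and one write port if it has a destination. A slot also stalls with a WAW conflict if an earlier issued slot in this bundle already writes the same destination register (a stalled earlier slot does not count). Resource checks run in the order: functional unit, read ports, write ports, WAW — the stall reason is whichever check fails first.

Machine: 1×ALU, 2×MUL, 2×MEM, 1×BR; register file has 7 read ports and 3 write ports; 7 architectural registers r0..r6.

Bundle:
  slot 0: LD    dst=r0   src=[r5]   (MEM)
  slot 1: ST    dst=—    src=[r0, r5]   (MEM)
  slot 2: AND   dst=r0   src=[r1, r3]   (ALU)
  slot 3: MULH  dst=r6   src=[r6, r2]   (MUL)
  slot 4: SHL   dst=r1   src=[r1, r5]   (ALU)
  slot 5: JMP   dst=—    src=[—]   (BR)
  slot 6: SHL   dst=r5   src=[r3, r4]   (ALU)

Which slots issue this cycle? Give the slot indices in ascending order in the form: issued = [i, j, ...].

[0] MEM needs rd=1 wr=1: ok; after: ALU=1 MUL=2 MEM=1 BR=1, R=6, W=2
[1] MEM needs rd=2 wr=0: ok; after: ALU=1 MUL=2 MEM=0 BR=1, R=4, W=2
[2] ALU needs rd=2 wr=1: WAW; after: ALU=1 MUL=2 MEM=0 BR=1, R=4, W=2
[3] MUL needs rd=2 wr=1: ok; after: ALU=1 MUL=1 MEM=0 BR=1, R=2, W=1
[4] ALU needs rd=2 wr=1: ok; after: ALU=0 MUL=1 MEM=0 BR=1, R=0, W=0
[5] BR needs rd=0 wr=0: ok; after: ALU=0 MUL=1 MEM=0 BR=0, R=0, W=0
[6] ALU needs rd=2 wr=1: FU; after: ALU=0 MUL=1 MEM=0 BR=0, R=0, W=0

issued = [0, 1, 3, 4, 5]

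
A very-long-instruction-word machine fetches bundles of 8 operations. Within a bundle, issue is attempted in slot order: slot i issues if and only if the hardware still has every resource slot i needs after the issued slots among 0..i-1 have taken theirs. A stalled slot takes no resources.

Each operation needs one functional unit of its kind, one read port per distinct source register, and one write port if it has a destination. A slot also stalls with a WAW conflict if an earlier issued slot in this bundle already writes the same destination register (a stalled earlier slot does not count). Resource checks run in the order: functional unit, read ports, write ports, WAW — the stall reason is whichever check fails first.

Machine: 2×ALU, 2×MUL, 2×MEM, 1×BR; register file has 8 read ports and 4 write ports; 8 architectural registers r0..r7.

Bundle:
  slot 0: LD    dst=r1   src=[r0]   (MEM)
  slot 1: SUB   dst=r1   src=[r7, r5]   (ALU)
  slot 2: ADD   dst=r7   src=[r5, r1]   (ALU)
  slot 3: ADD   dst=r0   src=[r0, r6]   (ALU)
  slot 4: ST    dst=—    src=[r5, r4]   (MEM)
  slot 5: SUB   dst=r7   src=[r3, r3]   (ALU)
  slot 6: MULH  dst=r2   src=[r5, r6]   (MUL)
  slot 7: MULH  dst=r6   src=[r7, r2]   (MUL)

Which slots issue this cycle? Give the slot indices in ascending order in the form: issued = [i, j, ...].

issued = [0, 2, 3, 4]

[0] MEM needs rd=1 wr=1: ok; after: ALU=2 MUL=2 MEM=1 BR=1, R=7, W=3
[1] ALU needs rd=2 wr=1: WAW; after: ALU=2 MUL=2 MEM=1 BR=1, R=7, W=3
[2] ALU needs rd=2 wr=1: ok; after: ALU=1 MUL=2 MEM=1 BR=1, R=5, W=2
[3] ALU needs rd=2 wr=1: ok; after: ALU=0 MUL=2 MEM=1 BR=1, R=3, W=1
[4] MEM needs rd=2 wr=0: ok; after: ALU=0 MUL=2 MEM=0 BR=1, R=1, W=1
[5] ALU needs rd=1 wr=1: FU; after: ALU=0 MUL=2 MEM=0 BR=1, R=1, W=1
[6] MUL needs rd=2 wr=1: RD_PORT; after: ALU=0 MUL=2 MEM=0 BR=1, R=1, W=1
[7] MUL needs rd=2 wr=1: RD_PORT; after: ALU=0 MUL=2 MEM=0 BR=1, R=1, W=1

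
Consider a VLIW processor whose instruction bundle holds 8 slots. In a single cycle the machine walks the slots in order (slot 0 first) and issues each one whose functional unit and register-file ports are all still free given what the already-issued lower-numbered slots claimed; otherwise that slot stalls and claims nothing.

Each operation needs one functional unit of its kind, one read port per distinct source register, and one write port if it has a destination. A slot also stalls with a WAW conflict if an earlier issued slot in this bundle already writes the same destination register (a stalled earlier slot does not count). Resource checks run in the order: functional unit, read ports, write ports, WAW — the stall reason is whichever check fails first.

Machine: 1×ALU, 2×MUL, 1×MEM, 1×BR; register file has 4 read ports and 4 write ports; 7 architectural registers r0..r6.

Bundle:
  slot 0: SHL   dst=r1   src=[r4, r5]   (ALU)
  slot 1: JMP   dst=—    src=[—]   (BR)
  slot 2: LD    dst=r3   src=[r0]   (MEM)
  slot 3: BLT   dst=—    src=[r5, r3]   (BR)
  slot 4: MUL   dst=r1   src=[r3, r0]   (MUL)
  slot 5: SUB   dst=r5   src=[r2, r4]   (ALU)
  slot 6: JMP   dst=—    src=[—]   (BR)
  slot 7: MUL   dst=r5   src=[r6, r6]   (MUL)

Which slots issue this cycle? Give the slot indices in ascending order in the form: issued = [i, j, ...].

issued = [0, 1, 2, 7]

slot 0 (ALU): ISSUE — free A0,Mu2,Ld1,B1 rp2 wp3
slot 1 (BR): ISSUE — free A0,Mu2,Ld1,B0 rp2 wp3
slot 2 (MEM): ISSUE — free A0,Mu2,Ld0,B0 rp1 wp2
slot 3 (BR): stall FU — free A0,Mu2,Ld0,B0 rp1 wp2
slot 4 (MUL): stall RD_PORT — free A0,Mu2,Ld0,B0 rp1 wp2
slot 5 (ALU): stall FU — free A0,Mu2,Ld0,B0 rp1 wp2
slot 6 (BR): stall FU — free A0,Mu2,Ld0,B0 rp1 wp2
slot 7 (MUL): ISSUE — free A0,Mu1,Ld0,B0 rp0 wp1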